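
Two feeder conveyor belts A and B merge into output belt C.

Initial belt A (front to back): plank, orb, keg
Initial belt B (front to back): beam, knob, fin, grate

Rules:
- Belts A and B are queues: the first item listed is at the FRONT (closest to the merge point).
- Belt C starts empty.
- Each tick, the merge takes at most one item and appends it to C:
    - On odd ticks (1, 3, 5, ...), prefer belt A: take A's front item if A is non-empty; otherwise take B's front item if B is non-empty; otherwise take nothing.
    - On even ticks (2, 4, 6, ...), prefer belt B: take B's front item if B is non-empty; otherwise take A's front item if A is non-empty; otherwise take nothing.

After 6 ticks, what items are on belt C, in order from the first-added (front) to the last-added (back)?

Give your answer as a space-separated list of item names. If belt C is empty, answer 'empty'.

Answer: plank beam orb knob keg fin

Derivation:
Tick 1: prefer A, take plank from A; A=[orb,keg] B=[beam,knob,fin,grate] C=[plank]
Tick 2: prefer B, take beam from B; A=[orb,keg] B=[knob,fin,grate] C=[plank,beam]
Tick 3: prefer A, take orb from A; A=[keg] B=[knob,fin,grate] C=[plank,beam,orb]
Tick 4: prefer B, take knob from B; A=[keg] B=[fin,grate] C=[plank,beam,orb,knob]
Tick 5: prefer A, take keg from A; A=[-] B=[fin,grate] C=[plank,beam,orb,knob,keg]
Tick 6: prefer B, take fin from B; A=[-] B=[grate] C=[plank,beam,orb,knob,keg,fin]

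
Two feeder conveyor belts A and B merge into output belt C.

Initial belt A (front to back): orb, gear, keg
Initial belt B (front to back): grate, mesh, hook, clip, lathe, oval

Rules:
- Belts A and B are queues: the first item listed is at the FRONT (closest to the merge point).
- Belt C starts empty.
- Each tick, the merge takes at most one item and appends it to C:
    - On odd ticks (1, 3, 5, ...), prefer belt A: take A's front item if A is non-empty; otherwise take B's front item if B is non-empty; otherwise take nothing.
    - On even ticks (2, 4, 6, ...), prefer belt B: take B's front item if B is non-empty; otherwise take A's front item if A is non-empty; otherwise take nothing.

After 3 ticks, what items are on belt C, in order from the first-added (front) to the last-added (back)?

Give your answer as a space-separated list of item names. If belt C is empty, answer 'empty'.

Answer: orb grate gear

Derivation:
Tick 1: prefer A, take orb from A; A=[gear,keg] B=[grate,mesh,hook,clip,lathe,oval] C=[orb]
Tick 2: prefer B, take grate from B; A=[gear,keg] B=[mesh,hook,clip,lathe,oval] C=[orb,grate]
Tick 3: prefer A, take gear from A; A=[keg] B=[mesh,hook,clip,lathe,oval] C=[orb,grate,gear]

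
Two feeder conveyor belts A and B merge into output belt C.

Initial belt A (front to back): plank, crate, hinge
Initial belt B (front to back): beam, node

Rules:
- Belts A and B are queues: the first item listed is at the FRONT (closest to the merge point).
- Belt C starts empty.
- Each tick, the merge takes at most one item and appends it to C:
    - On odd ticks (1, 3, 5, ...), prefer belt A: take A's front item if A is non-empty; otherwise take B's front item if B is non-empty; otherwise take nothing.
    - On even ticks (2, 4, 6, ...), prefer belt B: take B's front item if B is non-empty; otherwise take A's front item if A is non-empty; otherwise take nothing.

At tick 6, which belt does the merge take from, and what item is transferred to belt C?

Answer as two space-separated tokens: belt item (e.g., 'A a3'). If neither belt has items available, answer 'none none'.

Answer: none none

Derivation:
Tick 1: prefer A, take plank from A; A=[crate,hinge] B=[beam,node] C=[plank]
Tick 2: prefer B, take beam from B; A=[crate,hinge] B=[node] C=[plank,beam]
Tick 3: prefer A, take crate from A; A=[hinge] B=[node] C=[plank,beam,crate]
Tick 4: prefer B, take node from B; A=[hinge] B=[-] C=[plank,beam,crate,node]
Tick 5: prefer A, take hinge from A; A=[-] B=[-] C=[plank,beam,crate,node,hinge]
Tick 6: prefer B, both empty, nothing taken; A=[-] B=[-] C=[plank,beam,crate,node,hinge]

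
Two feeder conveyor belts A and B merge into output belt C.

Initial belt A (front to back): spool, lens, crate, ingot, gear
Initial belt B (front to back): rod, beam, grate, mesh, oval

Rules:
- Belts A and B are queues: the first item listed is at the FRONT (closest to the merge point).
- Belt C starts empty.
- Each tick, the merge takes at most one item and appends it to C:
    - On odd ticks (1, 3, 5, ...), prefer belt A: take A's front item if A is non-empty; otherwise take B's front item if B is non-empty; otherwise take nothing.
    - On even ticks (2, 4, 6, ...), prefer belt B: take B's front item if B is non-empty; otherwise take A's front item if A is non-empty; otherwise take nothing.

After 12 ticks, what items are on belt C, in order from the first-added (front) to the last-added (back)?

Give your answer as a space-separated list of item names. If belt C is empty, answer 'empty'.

Tick 1: prefer A, take spool from A; A=[lens,crate,ingot,gear] B=[rod,beam,grate,mesh,oval] C=[spool]
Tick 2: prefer B, take rod from B; A=[lens,crate,ingot,gear] B=[beam,grate,mesh,oval] C=[spool,rod]
Tick 3: prefer A, take lens from A; A=[crate,ingot,gear] B=[beam,grate,mesh,oval] C=[spool,rod,lens]
Tick 4: prefer B, take beam from B; A=[crate,ingot,gear] B=[grate,mesh,oval] C=[spool,rod,lens,beam]
Tick 5: prefer A, take crate from A; A=[ingot,gear] B=[grate,mesh,oval] C=[spool,rod,lens,beam,crate]
Tick 6: prefer B, take grate from B; A=[ingot,gear] B=[mesh,oval] C=[spool,rod,lens,beam,crate,grate]
Tick 7: prefer A, take ingot from A; A=[gear] B=[mesh,oval] C=[spool,rod,lens,beam,crate,grate,ingot]
Tick 8: prefer B, take mesh from B; A=[gear] B=[oval] C=[spool,rod,lens,beam,crate,grate,ingot,mesh]
Tick 9: prefer A, take gear from A; A=[-] B=[oval] C=[spool,rod,lens,beam,crate,grate,ingot,mesh,gear]
Tick 10: prefer B, take oval from B; A=[-] B=[-] C=[spool,rod,lens,beam,crate,grate,ingot,mesh,gear,oval]
Tick 11: prefer A, both empty, nothing taken; A=[-] B=[-] C=[spool,rod,lens,beam,crate,grate,ingot,mesh,gear,oval]
Tick 12: prefer B, both empty, nothing taken; A=[-] B=[-] C=[spool,rod,lens,beam,crate,grate,ingot,mesh,gear,oval]

Answer: spool rod lens beam crate grate ingot mesh gear oval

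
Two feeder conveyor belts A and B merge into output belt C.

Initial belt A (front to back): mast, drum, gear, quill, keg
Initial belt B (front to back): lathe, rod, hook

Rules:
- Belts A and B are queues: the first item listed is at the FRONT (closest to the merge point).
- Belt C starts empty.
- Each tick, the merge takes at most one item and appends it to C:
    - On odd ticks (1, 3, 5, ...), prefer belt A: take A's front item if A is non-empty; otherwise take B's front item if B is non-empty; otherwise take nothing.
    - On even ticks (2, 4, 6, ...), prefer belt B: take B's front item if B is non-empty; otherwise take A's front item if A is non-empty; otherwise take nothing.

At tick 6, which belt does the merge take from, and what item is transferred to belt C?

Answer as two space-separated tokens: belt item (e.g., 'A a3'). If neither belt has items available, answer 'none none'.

Tick 1: prefer A, take mast from A; A=[drum,gear,quill,keg] B=[lathe,rod,hook] C=[mast]
Tick 2: prefer B, take lathe from B; A=[drum,gear,quill,keg] B=[rod,hook] C=[mast,lathe]
Tick 3: prefer A, take drum from A; A=[gear,quill,keg] B=[rod,hook] C=[mast,lathe,drum]
Tick 4: prefer B, take rod from B; A=[gear,quill,keg] B=[hook] C=[mast,lathe,drum,rod]
Tick 5: prefer A, take gear from A; A=[quill,keg] B=[hook] C=[mast,lathe,drum,rod,gear]
Tick 6: prefer B, take hook from B; A=[quill,keg] B=[-] C=[mast,lathe,drum,rod,gear,hook]

Answer: B hook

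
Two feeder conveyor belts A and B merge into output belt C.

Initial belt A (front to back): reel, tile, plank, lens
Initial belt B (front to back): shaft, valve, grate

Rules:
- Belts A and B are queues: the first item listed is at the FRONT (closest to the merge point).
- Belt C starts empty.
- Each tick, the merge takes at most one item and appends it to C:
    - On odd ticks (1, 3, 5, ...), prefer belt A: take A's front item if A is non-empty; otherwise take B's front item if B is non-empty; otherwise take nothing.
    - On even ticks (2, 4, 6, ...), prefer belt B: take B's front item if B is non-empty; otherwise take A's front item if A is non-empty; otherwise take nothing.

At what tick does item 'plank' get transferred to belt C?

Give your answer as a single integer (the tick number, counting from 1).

Tick 1: prefer A, take reel from A; A=[tile,plank,lens] B=[shaft,valve,grate] C=[reel]
Tick 2: prefer B, take shaft from B; A=[tile,plank,lens] B=[valve,grate] C=[reel,shaft]
Tick 3: prefer A, take tile from A; A=[plank,lens] B=[valve,grate] C=[reel,shaft,tile]
Tick 4: prefer B, take valve from B; A=[plank,lens] B=[grate] C=[reel,shaft,tile,valve]
Tick 5: prefer A, take plank from A; A=[lens] B=[grate] C=[reel,shaft,tile,valve,plank]

Answer: 5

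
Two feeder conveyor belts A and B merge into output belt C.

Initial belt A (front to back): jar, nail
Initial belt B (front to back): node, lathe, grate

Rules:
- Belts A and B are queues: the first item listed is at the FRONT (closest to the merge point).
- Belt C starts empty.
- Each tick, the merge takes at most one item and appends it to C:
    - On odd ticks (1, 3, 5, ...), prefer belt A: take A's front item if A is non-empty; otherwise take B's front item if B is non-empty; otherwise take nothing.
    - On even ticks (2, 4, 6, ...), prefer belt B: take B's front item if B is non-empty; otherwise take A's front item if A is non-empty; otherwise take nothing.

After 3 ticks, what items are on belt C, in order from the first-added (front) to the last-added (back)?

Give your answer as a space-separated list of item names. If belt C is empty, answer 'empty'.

Answer: jar node nail

Derivation:
Tick 1: prefer A, take jar from A; A=[nail] B=[node,lathe,grate] C=[jar]
Tick 2: prefer B, take node from B; A=[nail] B=[lathe,grate] C=[jar,node]
Tick 3: prefer A, take nail from A; A=[-] B=[lathe,grate] C=[jar,node,nail]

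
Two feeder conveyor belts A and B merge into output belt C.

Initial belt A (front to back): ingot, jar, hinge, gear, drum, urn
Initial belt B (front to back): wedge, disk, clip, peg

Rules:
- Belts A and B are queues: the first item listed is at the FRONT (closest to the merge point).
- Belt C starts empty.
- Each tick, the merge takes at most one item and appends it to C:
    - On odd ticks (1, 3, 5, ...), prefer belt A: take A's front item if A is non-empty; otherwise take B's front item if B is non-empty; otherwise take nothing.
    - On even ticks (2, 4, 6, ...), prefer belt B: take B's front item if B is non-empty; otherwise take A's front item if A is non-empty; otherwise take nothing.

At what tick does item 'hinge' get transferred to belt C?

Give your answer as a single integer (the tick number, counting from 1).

Answer: 5

Derivation:
Tick 1: prefer A, take ingot from A; A=[jar,hinge,gear,drum,urn] B=[wedge,disk,clip,peg] C=[ingot]
Tick 2: prefer B, take wedge from B; A=[jar,hinge,gear,drum,urn] B=[disk,clip,peg] C=[ingot,wedge]
Tick 3: prefer A, take jar from A; A=[hinge,gear,drum,urn] B=[disk,clip,peg] C=[ingot,wedge,jar]
Tick 4: prefer B, take disk from B; A=[hinge,gear,drum,urn] B=[clip,peg] C=[ingot,wedge,jar,disk]
Tick 5: prefer A, take hinge from A; A=[gear,drum,urn] B=[clip,peg] C=[ingot,wedge,jar,disk,hinge]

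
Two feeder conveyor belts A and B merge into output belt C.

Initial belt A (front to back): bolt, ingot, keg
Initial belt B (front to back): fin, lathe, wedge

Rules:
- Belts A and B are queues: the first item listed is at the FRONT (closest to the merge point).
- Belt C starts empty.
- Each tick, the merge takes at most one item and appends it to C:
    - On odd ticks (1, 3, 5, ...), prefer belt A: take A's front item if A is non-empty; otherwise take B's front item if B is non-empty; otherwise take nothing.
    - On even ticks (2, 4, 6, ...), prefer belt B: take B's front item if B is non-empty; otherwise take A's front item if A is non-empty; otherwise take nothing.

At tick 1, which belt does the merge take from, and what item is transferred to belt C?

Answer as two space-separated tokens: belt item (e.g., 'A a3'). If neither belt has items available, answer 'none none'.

Tick 1: prefer A, take bolt from A; A=[ingot,keg] B=[fin,lathe,wedge] C=[bolt]

Answer: A bolt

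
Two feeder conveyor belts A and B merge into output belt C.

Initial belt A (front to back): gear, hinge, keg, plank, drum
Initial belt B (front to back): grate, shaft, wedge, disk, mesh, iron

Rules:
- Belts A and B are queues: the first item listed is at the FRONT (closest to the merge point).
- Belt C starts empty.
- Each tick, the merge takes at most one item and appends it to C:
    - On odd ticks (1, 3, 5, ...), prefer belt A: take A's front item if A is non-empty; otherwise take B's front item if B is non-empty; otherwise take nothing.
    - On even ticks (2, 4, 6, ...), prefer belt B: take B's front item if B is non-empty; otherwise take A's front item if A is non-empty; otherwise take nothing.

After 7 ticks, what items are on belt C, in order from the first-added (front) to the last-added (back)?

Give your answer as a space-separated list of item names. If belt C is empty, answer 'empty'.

Tick 1: prefer A, take gear from A; A=[hinge,keg,plank,drum] B=[grate,shaft,wedge,disk,mesh,iron] C=[gear]
Tick 2: prefer B, take grate from B; A=[hinge,keg,plank,drum] B=[shaft,wedge,disk,mesh,iron] C=[gear,grate]
Tick 3: prefer A, take hinge from A; A=[keg,plank,drum] B=[shaft,wedge,disk,mesh,iron] C=[gear,grate,hinge]
Tick 4: prefer B, take shaft from B; A=[keg,plank,drum] B=[wedge,disk,mesh,iron] C=[gear,grate,hinge,shaft]
Tick 5: prefer A, take keg from A; A=[plank,drum] B=[wedge,disk,mesh,iron] C=[gear,grate,hinge,shaft,keg]
Tick 6: prefer B, take wedge from B; A=[plank,drum] B=[disk,mesh,iron] C=[gear,grate,hinge,shaft,keg,wedge]
Tick 7: prefer A, take plank from A; A=[drum] B=[disk,mesh,iron] C=[gear,grate,hinge,shaft,keg,wedge,plank]

Answer: gear grate hinge shaft keg wedge plank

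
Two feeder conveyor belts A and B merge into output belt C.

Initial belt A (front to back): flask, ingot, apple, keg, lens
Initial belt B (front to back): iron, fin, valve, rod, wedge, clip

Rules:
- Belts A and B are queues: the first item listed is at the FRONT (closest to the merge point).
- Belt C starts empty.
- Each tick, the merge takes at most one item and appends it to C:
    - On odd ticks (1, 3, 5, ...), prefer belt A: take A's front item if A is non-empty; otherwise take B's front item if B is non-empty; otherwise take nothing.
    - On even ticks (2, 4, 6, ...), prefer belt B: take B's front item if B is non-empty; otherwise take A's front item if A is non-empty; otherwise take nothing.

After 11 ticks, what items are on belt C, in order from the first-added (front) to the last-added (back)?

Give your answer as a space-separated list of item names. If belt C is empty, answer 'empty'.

Answer: flask iron ingot fin apple valve keg rod lens wedge clip

Derivation:
Tick 1: prefer A, take flask from A; A=[ingot,apple,keg,lens] B=[iron,fin,valve,rod,wedge,clip] C=[flask]
Tick 2: prefer B, take iron from B; A=[ingot,apple,keg,lens] B=[fin,valve,rod,wedge,clip] C=[flask,iron]
Tick 3: prefer A, take ingot from A; A=[apple,keg,lens] B=[fin,valve,rod,wedge,clip] C=[flask,iron,ingot]
Tick 4: prefer B, take fin from B; A=[apple,keg,lens] B=[valve,rod,wedge,clip] C=[flask,iron,ingot,fin]
Tick 5: prefer A, take apple from A; A=[keg,lens] B=[valve,rod,wedge,clip] C=[flask,iron,ingot,fin,apple]
Tick 6: prefer B, take valve from B; A=[keg,lens] B=[rod,wedge,clip] C=[flask,iron,ingot,fin,apple,valve]
Tick 7: prefer A, take keg from A; A=[lens] B=[rod,wedge,clip] C=[flask,iron,ingot,fin,apple,valve,keg]
Tick 8: prefer B, take rod from B; A=[lens] B=[wedge,clip] C=[flask,iron,ingot,fin,apple,valve,keg,rod]
Tick 9: prefer A, take lens from A; A=[-] B=[wedge,clip] C=[flask,iron,ingot,fin,apple,valve,keg,rod,lens]
Tick 10: prefer B, take wedge from B; A=[-] B=[clip] C=[flask,iron,ingot,fin,apple,valve,keg,rod,lens,wedge]
Tick 11: prefer A, take clip from B; A=[-] B=[-] C=[flask,iron,ingot,fin,apple,valve,keg,rod,lens,wedge,clip]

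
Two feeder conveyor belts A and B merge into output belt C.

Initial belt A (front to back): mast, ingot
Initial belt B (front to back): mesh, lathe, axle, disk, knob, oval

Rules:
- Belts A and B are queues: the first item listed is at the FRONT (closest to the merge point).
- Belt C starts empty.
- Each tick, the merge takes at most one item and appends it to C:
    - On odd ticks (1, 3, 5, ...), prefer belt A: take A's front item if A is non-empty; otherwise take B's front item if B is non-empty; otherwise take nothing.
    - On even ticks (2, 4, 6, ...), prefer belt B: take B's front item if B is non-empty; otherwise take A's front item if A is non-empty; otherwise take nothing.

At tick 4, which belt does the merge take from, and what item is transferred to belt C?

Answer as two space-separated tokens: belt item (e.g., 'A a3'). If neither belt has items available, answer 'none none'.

Tick 1: prefer A, take mast from A; A=[ingot] B=[mesh,lathe,axle,disk,knob,oval] C=[mast]
Tick 2: prefer B, take mesh from B; A=[ingot] B=[lathe,axle,disk,knob,oval] C=[mast,mesh]
Tick 3: prefer A, take ingot from A; A=[-] B=[lathe,axle,disk,knob,oval] C=[mast,mesh,ingot]
Tick 4: prefer B, take lathe from B; A=[-] B=[axle,disk,knob,oval] C=[mast,mesh,ingot,lathe]

Answer: B lathe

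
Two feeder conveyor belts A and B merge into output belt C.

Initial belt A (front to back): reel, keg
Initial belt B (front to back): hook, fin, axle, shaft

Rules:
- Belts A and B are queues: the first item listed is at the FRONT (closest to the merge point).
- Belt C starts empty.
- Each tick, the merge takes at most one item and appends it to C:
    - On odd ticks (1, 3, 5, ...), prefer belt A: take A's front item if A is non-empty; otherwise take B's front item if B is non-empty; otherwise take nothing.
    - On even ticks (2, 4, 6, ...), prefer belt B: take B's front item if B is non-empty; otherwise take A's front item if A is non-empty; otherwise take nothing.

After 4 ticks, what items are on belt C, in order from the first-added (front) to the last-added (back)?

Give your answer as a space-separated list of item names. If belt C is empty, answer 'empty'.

Answer: reel hook keg fin

Derivation:
Tick 1: prefer A, take reel from A; A=[keg] B=[hook,fin,axle,shaft] C=[reel]
Tick 2: prefer B, take hook from B; A=[keg] B=[fin,axle,shaft] C=[reel,hook]
Tick 3: prefer A, take keg from A; A=[-] B=[fin,axle,shaft] C=[reel,hook,keg]
Tick 4: prefer B, take fin from B; A=[-] B=[axle,shaft] C=[reel,hook,keg,fin]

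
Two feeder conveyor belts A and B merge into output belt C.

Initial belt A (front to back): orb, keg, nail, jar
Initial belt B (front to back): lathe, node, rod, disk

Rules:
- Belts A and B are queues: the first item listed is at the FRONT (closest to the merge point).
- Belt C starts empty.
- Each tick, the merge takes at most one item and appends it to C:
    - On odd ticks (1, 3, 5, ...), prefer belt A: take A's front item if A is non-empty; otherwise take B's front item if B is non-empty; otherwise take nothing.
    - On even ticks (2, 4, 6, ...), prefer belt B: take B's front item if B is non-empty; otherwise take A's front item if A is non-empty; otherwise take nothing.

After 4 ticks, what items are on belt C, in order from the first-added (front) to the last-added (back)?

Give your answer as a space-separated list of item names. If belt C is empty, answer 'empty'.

Answer: orb lathe keg node

Derivation:
Tick 1: prefer A, take orb from A; A=[keg,nail,jar] B=[lathe,node,rod,disk] C=[orb]
Tick 2: prefer B, take lathe from B; A=[keg,nail,jar] B=[node,rod,disk] C=[orb,lathe]
Tick 3: prefer A, take keg from A; A=[nail,jar] B=[node,rod,disk] C=[orb,lathe,keg]
Tick 4: prefer B, take node from B; A=[nail,jar] B=[rod,disk] C=[orb,lathe,keg,node]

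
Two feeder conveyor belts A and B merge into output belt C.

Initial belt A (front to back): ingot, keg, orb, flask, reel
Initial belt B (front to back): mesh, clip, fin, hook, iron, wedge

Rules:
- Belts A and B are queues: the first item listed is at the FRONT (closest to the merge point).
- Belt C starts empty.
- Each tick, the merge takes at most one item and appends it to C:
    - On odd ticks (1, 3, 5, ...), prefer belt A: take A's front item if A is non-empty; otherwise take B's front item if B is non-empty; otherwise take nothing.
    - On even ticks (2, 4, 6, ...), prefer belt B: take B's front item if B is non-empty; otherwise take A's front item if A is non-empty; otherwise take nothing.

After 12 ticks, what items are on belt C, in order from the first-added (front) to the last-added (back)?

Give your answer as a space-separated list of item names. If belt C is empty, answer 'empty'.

Tick 1: prefer A, take ingot from A; A=[keg,orb,flask,reel] B=[mesh,clip,fin,hook,iron,wedge] C=[ingot]
Tick 2: prefer B, take mesh from B; A=[keg,orb,flask,reel] B=[clip,fin,hook,iron,wedge] C=[ingot,mesh]
Tick 3: prefer A, take keg from A; A=[orb,flask,reel] B=[clip,fin,hook,iron,wedge] C=[ingot,mesh,keg]
Tick 4: prefer B, take clip from B; A=[orb,flask,reel] B=[fin,hook,iron,wedge] C=[ingot,mesh,keg,clip]
Tick 5: prefer A, take orb from A; A=[flask,reel] B=[fin,hook,iron,wedge] C=[ingot,mesh,keg,clip,orb]
Tick 6: prefer B, take fin from B; A=[flask,reel] B=[hook,iron,wedge] C=[ingot,mesh,keg,clip,orb,fin]
Tick 7: prefer A, take flask from A; A=[reel] B=[hook,iron,wedge] C=[ingot,mesh,keg,clip,orb,fin,flask]
Tick 8: prefer B, take hook from B; A=[reel] B=[iron,wedge] C=[ingot,mesh,keg,clip,orb,fin,flask,hook]
Tick 9: prefer A, take reel from A; A=[-] B=[iron,wedge] C=[ingot,mesh,keg,clip,orb,fin,flask,hook,reel]
Tick 10: prefer B, take iron from B; A=[-] B=[wedge] C=[ingot,mesh,keg,clip,orb,fin,flask,hook,reel,iron]
Tick 11: prefer A, take wedge from B; A=[-] B=[-] C=[ingot,mesh,keg,clip,orb,fin,flask,hook,reel,iron,wedge]
Tick 12: prefer B, both empty, nothing taken; A=[-] B=[-] C=[ingot,mesh,keg,clip,orb,fin,flask,hook,reel,iron,wedge]

Answer: ingot mesh keg clip orb fin flask hook reel iron wedge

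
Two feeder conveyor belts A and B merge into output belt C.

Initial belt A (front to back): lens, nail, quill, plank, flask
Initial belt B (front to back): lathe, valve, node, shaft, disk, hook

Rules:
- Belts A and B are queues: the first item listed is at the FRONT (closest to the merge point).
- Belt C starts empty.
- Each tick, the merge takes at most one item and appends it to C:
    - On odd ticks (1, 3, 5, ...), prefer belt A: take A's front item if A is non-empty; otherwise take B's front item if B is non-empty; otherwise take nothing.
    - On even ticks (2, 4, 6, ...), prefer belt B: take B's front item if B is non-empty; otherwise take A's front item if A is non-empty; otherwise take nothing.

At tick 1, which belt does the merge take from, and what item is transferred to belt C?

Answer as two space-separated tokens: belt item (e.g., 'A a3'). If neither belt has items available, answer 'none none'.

Answer: A lens

Derivation:
Tick 1: prefer A, take lens from A; A=[nail,quill,plank,flask] B=[lathe,valve,node,shaft,disk,hook] C=[lens]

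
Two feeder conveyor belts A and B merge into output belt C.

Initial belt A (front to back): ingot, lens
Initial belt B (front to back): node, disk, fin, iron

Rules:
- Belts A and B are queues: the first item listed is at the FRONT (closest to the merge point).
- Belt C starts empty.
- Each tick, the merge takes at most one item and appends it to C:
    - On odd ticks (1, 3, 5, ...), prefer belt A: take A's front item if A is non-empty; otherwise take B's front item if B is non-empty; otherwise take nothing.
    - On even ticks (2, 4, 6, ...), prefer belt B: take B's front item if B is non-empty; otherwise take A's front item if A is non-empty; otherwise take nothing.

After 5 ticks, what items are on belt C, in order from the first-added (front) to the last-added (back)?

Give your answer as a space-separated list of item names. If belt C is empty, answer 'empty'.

Tick 1: prefer A, take ingot from A; A=[lens] B=[node,disk,fin,iron] C=[ingot]
Tick 2: prefer B, take node from B; A=[lens] B=[disk,fin,iron] C=[ingot,node]
Tick 3: prefer A, take lens from A; A=[-] B=[disk,fin,iron] C=[ingot,node,lens]
Tick 4: prefer B, take disk from B; A=[-] B=[fin,iron] C=[ingot,node,lens,disk]
Tick 5: prefer A, take fin from B; A=[-] B=[iron] C=[ingot,node,lens,disk,fin]

Answer: ingot node lens disk fin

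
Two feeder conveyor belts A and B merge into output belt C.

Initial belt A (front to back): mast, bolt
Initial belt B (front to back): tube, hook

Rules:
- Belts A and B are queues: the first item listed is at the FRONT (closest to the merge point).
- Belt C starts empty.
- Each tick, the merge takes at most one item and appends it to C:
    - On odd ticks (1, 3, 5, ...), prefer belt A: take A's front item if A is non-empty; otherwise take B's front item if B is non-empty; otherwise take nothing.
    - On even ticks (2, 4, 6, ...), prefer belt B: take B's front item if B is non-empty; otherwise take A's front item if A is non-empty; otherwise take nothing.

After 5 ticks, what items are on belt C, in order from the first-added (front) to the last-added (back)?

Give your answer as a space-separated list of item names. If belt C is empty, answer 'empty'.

Answer: mast tube bolt hook

Derivation:
Tick 1: prefer A, take mast from A; A=[bolt] B=[tube,hook] C=[mast]
Tick 2: prefer B, take tube from B; A=[bolt] B=[hook] C=[mast,tube]
Tick 3: prefer A, take bolt from A; A=[-] B=[hook] C=[mast,tube,bolt]
Tick 4: prefer B, take hook from B; A=[-] B=[-] C=[mast,tube,bolt,hook]
Tick 5: prefer A, both empty, nothing taken; A=[-] B=[-] C=[mast,tube,bolt,hook]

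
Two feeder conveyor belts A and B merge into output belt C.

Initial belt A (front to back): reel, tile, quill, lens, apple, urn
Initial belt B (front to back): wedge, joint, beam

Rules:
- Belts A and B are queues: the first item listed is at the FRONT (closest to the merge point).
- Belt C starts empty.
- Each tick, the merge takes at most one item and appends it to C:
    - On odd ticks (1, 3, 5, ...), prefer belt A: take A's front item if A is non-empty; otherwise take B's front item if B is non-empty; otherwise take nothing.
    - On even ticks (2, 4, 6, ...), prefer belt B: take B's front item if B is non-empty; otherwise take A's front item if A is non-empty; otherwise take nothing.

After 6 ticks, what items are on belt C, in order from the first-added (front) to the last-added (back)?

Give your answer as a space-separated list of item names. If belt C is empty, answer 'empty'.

Answer: reel wedge tile joint quill beam

Derivation:
Tick 1: prefer A, take reel from A; A=[tile,quill,lens,apple,urn] B=[wedge,joint,beam] C=[reel]
Tick 2: prefer B, take wedge from B; A=[tile,quill,lens,apple,urn] B=[joint,beam] C=[reel,wedge]
Tick 3: prefer A, take tile from A; A=[quill,lens,apple,urn] B=[joint,beam] C=[reel,wedge,tile]
Tick 4: prefer B, take joint from B; A=[quill,lens,apple,urn] B=[beam] C=[reel,wedge,tile,joint]
Tick 5: prefer A, take quill from A; A=[lens,apple,urn] B=[beam] C=[reel,wedge,tile,joint,quill]
Tick 6: prefer B, take beam from B; A=[lens,apple,urn] B=[-] C=[reel,wedge,tile,joint,quill,beam]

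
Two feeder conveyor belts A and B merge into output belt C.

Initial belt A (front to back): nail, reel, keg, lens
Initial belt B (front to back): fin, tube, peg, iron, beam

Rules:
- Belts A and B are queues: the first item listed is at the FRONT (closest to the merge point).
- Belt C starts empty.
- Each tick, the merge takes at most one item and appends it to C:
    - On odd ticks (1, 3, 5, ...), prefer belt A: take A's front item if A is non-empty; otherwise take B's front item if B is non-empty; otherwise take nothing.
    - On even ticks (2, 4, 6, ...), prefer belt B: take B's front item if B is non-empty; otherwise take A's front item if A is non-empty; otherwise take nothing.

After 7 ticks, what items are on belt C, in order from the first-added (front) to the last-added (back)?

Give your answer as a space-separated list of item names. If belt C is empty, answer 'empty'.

Tick 1: prefer A, take nail from A; A=[reel,keg,lens] B=[fin,tube,peg,iron,beam] C=[nail]
Tick 2: prefer B, take fin from B; A=[reel,keg,lens] B=[tube,peg,iron,beam] C=[nail,fin]
Tick 3: prefer A, take reel from A; A=[keg,lens] B=[tube,peg,iron,beam] C=[nail,fin,reel]
Tick 4: prefer B, take tube from B; A=[keg,lens] B=[peg,iron,beam] C=[nail,fin,reel,tube]
Tick 5: prefer A, take keg from A; A=[lens] B=[peg,iron,beam] C=[nail,fin,reel,tube,keg]
Tick 6: prefer B, take peg from B; A=[lens] B=[iron,beam] C=[nail,fin,reel,tube,keg,peg]
Tick 7: prefer A, take lens from A; A=[-] B=[iron,beam] C=[nail,fin,reel,tube,keg,peg,lens]

Answer: nail fin reel tube keg peg lens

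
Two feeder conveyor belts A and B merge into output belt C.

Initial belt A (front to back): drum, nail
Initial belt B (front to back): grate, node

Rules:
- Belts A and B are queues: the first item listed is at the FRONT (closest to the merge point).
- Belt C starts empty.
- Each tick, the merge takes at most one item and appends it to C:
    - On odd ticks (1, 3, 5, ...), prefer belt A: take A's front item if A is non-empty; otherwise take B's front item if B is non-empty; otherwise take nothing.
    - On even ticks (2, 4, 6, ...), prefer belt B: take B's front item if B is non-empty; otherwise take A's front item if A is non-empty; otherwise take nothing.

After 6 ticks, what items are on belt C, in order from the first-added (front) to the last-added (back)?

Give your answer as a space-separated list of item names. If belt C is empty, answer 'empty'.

Answer: drum grate nail node

Derivation:
Tick 1: prefer A, take drum from A; A=[nail] B=[grate,node] C=[drum]
Tick 2: prefer B, take grate from B; A=[nail] B=[node] C=[drum,grate]
Tick 3: prefer A, take nail from A; A=[-] B=[node] C=[drum,grate,nail]
Tick 4: prefer B, take node from B; A=[-] B=[-] C=[drum,grate,nail,node]
Tick 5: prefer A, both empty, nothing taken; A=[-] B=[-] C=[drum,grate,nail,node]
Tick 6: prefer B, both empty, nothing taken; A=[-] B=[-] C=[drum,grate,nail,node]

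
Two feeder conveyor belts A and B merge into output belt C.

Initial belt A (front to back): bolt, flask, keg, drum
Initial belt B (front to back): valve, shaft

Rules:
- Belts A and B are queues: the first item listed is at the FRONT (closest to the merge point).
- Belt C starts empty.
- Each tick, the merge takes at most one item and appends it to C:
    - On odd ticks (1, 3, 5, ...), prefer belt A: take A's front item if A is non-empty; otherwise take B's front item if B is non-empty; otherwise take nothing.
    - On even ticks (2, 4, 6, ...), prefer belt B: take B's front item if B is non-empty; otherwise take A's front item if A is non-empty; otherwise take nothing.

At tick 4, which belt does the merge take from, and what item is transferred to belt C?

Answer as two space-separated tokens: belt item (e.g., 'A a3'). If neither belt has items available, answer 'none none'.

Answer: B shaft

Derivation:
Tick 1: prefer A, take bolt from A; A=[flask,keg,drum] B=[valve,shaft] C=[bolt]
Tick 2: prefer B, take valve from B; A=[flask,keg,drum] B=[shaft] C=[bolt,valve]
Tick 3: prefer A, take flask from A; A=[keg,drum] B=[shaft] C=[bolt,valve,flask]
Tick 4: prefer B, take shaft from B; A=[keg,drum] B=[-] C=[bolt,valve,flask,shaft]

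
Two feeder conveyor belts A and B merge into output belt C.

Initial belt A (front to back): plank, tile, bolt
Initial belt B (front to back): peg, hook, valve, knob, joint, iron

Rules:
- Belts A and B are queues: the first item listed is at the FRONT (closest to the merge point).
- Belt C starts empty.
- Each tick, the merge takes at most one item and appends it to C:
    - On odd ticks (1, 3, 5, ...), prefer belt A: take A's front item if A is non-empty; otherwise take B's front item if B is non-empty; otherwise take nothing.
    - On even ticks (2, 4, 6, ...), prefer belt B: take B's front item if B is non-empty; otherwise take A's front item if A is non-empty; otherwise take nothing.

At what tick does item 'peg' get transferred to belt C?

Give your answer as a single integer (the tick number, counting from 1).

Answer: 2

Derivation:
Tick 1: prefer A, take plank from A; A=[tile,bolt] B=[peg,hook,valve,knob,joint,iron] C=[plank]
Tick 2: prefer B, take peg from B; A=[tile,bolt] B=[hook,valve,knob,joint,iron] C=[plank,peg]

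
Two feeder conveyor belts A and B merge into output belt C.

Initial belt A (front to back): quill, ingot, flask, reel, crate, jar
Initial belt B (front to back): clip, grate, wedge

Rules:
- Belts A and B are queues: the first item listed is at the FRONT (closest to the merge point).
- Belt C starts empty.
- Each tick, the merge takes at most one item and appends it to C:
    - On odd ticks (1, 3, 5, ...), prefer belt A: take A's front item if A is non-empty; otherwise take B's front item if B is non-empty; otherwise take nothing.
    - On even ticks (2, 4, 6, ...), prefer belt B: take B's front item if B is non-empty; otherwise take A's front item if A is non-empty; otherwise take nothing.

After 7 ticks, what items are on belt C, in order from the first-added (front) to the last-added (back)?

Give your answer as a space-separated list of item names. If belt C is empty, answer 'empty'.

Answer: quill clip ingot grate flask wedge reel

Derivation:
Tick 1: prefer A, take quill from A; A=[ingot,flask,reel,crate,jar] B=[clip,grate,wedge] C=[quill]
Tick 2: prefer B, take clip from B; A=[ingot,flask,reel,crate,jar] B=[grate,wedge] C=[quill,clip]
Tick 3: prefer A, take ingot from A; A=[flask,reel,crate,jar] B=[grate,wedge] C=[quill,clip,ingot]
Tick 4: prefer B, take grate from B; A=[flask,reel,crate,jar] B=[wedge] C=[quill,clip,ingot,grate]
Tick 5: prefer A, take flask from A; A=[reel,crate,jar] B=[wedge] C=[quill,clip,ingot,grate,flask]
Tick 6: prefer B, take wedge from B; A=[reel,crate,jar] B=[-] C=[quill,clip,ingot,grate,flask,wedge]
Tick 7: prefer A, take reel from A; A=[crate,jar] B=[-] C=[quill,clip,ingot,grate,flask,wedge,reel]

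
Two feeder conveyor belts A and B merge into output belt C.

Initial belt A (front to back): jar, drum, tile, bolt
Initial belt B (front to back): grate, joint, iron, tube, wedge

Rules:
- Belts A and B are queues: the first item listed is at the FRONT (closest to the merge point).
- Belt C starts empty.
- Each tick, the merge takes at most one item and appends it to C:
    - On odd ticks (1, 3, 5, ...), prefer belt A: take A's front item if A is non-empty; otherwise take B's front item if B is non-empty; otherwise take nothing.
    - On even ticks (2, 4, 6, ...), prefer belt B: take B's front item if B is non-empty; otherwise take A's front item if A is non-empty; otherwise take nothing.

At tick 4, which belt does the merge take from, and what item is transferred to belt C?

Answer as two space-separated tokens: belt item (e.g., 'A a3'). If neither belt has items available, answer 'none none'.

Tick 1: prefer A, take jar from A; A=[drum,tile,bolt] B=[grate,joint,iron,tube,wedge] C=[jar]
Tick 2: prefer B, take grate from B; A=[drum,tile,bolt] B=[joint,iron,tube,wedge] C=[jar,grate]
Tick 3: prefer A, take drum from A; A=[tile,bolt] B=[joint,iron,tube,wedge] C=[jar,grate,drum]
Tick 4: prefer B, take joint from B; A=[tile,bolt] B=[iron,tube,wedge] C=[jar,grate,drum,joint]

Answer: B joint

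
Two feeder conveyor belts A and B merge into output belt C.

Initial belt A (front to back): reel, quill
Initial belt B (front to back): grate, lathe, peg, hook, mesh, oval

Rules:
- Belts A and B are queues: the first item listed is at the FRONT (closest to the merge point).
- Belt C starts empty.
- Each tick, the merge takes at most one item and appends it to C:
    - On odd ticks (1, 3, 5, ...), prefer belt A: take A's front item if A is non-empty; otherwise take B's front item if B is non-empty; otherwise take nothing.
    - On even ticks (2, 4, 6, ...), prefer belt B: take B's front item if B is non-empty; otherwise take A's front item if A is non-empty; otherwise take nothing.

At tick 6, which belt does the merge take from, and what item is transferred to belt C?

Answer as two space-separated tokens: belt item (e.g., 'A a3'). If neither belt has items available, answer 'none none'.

Tick 1: prefer A, take reel from A; A=[quill] B=[grate,lathe,peg,hook,mesh,oval] C=[reel]
Tick 2: prefer B, take grate from B; A=[quill] B=[lathe,peg,hook,mesh,oval] C=[reel,grate]
Tick 3: prefer A, take quill from A; A=[-] B=[lathe,peg,hook,mesh,oval] C=[reel,grate,quill]
Tick 4: prefer B, take lathe from B; A=[-] B=[peg,hook,mesh,oval] C=[reel,grate,quill,lathe]
Tick 5: prefer A, take peg from B; A=[-] B=[hook,mesh,oval] C=[reel,grate,quill,lathe,peg]
Tick 6: prefer B, take hook from B; A=[-] B=[mesh,oval] C=[reel,grate,quill,lathe,peg,hook]

Answer: B hook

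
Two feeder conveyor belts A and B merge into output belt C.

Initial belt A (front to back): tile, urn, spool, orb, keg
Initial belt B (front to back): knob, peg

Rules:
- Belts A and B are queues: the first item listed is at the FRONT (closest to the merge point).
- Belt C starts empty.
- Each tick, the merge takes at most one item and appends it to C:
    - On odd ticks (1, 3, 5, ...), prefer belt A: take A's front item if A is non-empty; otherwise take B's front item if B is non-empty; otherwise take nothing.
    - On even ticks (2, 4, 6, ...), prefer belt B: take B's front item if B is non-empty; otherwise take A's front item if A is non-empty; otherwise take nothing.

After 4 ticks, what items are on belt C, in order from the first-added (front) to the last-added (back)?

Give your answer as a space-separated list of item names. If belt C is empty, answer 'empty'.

Answer: tile knob urn peg

Derivation:
Tick 1: prefer A, take tile from A; A=[urn,spool,orb,keg] B=[knob,peg] C=[tile]
Tick 2: prefer B, take knob from B; A=[urn,spool,orb,keg] B=[peg] C=[tile,knob]
Tick 3: prefer A, take urn from A; A=[spool,orb,keg] B=[peg] C=[tile,knob,urn]
Tick 4: prefer B, take peg from B; A=[spool,orb,keg] B=[-] C=[tile,knob,urn,peg]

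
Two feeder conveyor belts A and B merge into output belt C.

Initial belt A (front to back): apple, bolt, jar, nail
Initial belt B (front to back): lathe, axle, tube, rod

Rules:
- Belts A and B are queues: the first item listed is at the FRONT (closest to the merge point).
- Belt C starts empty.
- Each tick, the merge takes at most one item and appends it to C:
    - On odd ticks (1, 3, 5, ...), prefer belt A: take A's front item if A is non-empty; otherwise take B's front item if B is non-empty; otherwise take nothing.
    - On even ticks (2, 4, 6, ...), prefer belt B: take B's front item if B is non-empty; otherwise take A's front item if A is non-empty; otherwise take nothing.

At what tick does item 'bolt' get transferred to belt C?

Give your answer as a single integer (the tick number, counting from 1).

Answer: 3

Derivation:
Tick 1: prefer A, take apple from A; A=[bolt,jar,nail] B=[lathe,axle,tube,rod] C=[apple]
Tick 2: prefer B, take lathe from B; A=[bolt,jar,nail] B=[axle,tube,rod] C=[apple,lathe]
Tick 3: prefer A, take bolt from A; A=[jar,nail] B=[axle,tube,rod] C=[apple,lathe,bolt]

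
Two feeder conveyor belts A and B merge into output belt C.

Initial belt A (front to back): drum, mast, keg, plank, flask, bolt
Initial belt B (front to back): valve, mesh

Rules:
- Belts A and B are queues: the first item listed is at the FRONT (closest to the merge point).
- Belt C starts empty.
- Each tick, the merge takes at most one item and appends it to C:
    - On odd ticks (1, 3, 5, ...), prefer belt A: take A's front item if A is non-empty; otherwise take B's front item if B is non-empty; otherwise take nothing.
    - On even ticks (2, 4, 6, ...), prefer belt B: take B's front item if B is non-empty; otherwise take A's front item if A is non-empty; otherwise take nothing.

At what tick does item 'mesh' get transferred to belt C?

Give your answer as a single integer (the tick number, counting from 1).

Answer: 4

Derivation:
Tick 1: prefer A, take drum from A; A=[mast,keg,plank,flask,bolt] B=[valve,mesh] C=[drum]
Tick 2: prefer B, take valve from B; A=[mast,keg,plank,flask,bolt] B=[mesh] C=[drum,valve]
Tick 3: prefer A, take mast from A; A=[keg,plank,flask,bolt] B=[mesh] C=[drum,valve,mast]
Tick 4: prefer B, take mesh from B; A=[keg,plank,flask,bolt] B=[-] C=[drum,valve,mast,mesh]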